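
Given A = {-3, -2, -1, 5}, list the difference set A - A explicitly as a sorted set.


A - A = {a - a' : a, a' ∈ A}.
Compute a - a' for each ordered pair (a, a'):
a = -3: -3--3=0, -3--2=-1, -3--1=-2, -3-5=-8
a = -2: -2--3=1, -2--2=0, -2--1=-1, -2-5=-7
a = -1: -1--3=2, -1--2=1, -1--1=0, -1-5=-6
a = 5: 5--3=8, 5--2=7, 5--1=6, 5-5=0
Collecting distinct values (and noting 0 appears from a-a):
A - A = {-8, -7, -6, -2, -1, 0, 1, 2, 6, 7, 8}
|A - A| = 11

A - A = {-8, -7, -6, -2, -1, 0, 1, 2, 6, 7, 8}


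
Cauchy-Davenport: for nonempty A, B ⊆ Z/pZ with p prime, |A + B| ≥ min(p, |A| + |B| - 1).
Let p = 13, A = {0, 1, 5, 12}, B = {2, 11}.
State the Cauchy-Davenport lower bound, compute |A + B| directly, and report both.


Cauchy-Davenport: |A + B| ≥ min(p, |A| + |B| - 1) for A, B nonempty in Z/pZ.
|A| = 4, |B| = 2, p = 13.
CD lower bound = min(13, 4 + 2 - 1) = min(13, 5) = 5.
Compute A + B mod 13 directly:
a = 0: 0+2=2, 0+11=11
a = 1: 1+2=3, 1+11=12
a = 5: 5+2=7, 5+11=3
a = 12: 12+2=1, 12+11=10
A + B = {1, 2, 3, 7, 10, 11, 12}, so |A + B| = 7.
Verify: 7 ≥ 5? Yes ✓.

CD lower bound = 5, actual |A + B| = 7.


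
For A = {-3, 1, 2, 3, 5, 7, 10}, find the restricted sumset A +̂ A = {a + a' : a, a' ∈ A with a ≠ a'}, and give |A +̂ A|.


Restricted sumset: A +̂ A = {a + a' : a ∈ A, a' ∈ A, a ≠ a'}.
Equivalently, take A + A and drop any sum 2a that is achievable ONLY as a + a for a ∈ A (i.e. sums representable only with equal summands).
Enumerate pairs (a, a') with a < a' (symmetric, so each unordered pair gives one sum; this covers all a ≠ a'):
  -3 + 1 = -2
  -3 + 2 = -1
  -3 + 3 = 0
  -3 + 5 = 2
  -3 + 7 = 4
  -3 + 10 = 7
  1 + 2 = 3
  1 + 3 = 4
  1 + 5 = 6
  1 + 7 = 8
  1 + 10 = 11
  2 + 3 = 5
  2 + 5 = 7
  2 + 7 = 9
  2 + 10 = 12
  3 + 5 = 8
  3 + 7 = 10
  3 + 10 = 13
  5 + 7 = 12
  5 + 10 = 15
  7 + 10 = 17
Collected distinct sums: {-2, -1, 0, 2, 3, 4, 5, 6, 7, 8, 9, 10, 11, 12, 13, 15, 17}
|A +̂ A| = 17
(Reference bound: |A +̂ A| ≥ 2|A| - 3 for |A| ≥ 2, with |A| = 7 giving ≥ 11.)

|A +̂ A| = 17


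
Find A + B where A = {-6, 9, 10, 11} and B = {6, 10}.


A + B = {a + b : a ∈ A, b ∈ B}.
Enumerate all |A|·|B| = 4·2 = 8 pairs (a, b) and collect distinct sums.
a = -6: -6+6=0, -6+10=4
a = 9: 9+6=15, 9+10=19
a = 10: 10+6=16, 10+10=20
a = 11: 11+6=17, 11+10=21
Collecting distinct sums: A + B = {0, 4, 15, 16, 17, 19, 20, 21}
|A + B| = 8

A + B = {0, 4, 15, 16, 17, 19, 20, 21}


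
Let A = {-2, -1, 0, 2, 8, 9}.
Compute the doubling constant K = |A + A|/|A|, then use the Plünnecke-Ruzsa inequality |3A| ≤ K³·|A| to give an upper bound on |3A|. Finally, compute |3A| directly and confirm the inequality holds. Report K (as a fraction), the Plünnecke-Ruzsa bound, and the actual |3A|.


|A| = 6.
Step 1: Compute A + A by enumerating all 36 pairs.
A + A = {-4, -3, -2, -1, 0, 1, 2, 4, 6, 7, 8, 9, 10, 11, 16, 17, 18}, so |A + A| = 17.
Step 2: Doubling constant K = |A + A|/|A| = 17/6 = 17/6 ≈ 2.8333.
Step 3: Plünnecke-Ruzsa gives |3A| ≤ K³·|A| = (2.8333)³ · 6 ≈ 136.4722.
Step 4: Compute 3A = A + A + A directly by enumerating all triples (a,b,c) ∈ A³; |3A| = 31.
Step 5: Check 31 ≤ 136.4722? Yes ✓.

K = 17/6, Plünnecke-Ruzsa bound K³|A| ≈ 136.4722, |3A| = 31, inequality holds.


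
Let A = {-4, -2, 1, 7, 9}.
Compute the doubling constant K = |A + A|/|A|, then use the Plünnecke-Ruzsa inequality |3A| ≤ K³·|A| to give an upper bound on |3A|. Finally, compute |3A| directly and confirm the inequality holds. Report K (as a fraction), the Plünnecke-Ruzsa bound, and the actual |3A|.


|A| = 5.
Step 1: Compute A + A by enumerating all 25 pairs.
A + A = {-8, -6, -4, -3, -1, 2, 3, 5, 7, 8, 10, 14, 16, 18}, so |A + A| = 14.
Step 2: Doubling constant K = |A + A|/|A| = 14/5 = 14/5 ≈ 2.8000.
Step 3: Plünnecke-Ruzsa gives |3A| ≤ K³·|A| = (2.8000)³ · 5 ≈ 109.7600.
Step 4: Compute 3A = A + A + A directly by enumerating all triples (a,b,c) ∈ A³; |3A| = 29.
Step 5: Check 29 ≤ 109.7600? Yes ✓.

K = 14/5, Plünnecke-Ruzsa bound K³|A| ≈ 109.7600, |3A| = 29, inequality holds.


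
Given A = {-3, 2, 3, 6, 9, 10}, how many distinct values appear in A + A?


A + A = {a + a' : a, a' ∈ A}; |A| = 6.
General bounds: 2|A| - 1 ≤ |A + A| ≤ |A|(|A|+1)/2, i.e. 11 ≤ |A + A| ≤ 21.
Lower bound 2|A|-1 is attained iff A is an arithmetic progression.
Enumerate sums a + a' for a ≤ a' (symmetric, so this suffices):
a = -3: -3+-3=-6, -3+2=-1, -3+3=0, -3+6=3, -3+9=6, -3+10=7
a = 2: 2+2=4, 2+3=5, 2+6=8, 2+9=11, 2+10=12
a = 3: 3+3=6, 3+6=9, 3+9=12, 3+10=13
a = 6: 6+6=12, 6+9=15, 6+10=16
a = 9: 9+9=18, 9+10=19
a = 10: 10+10=20
Distinct sums: {-6, -1, 0, 3, 4, 5, 6, 7, 8, 9, 11, 12, 13, 15, 16, 18, 19, 20}
|A + A| = 18

|A + A| = 18


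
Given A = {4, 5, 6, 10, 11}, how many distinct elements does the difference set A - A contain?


A - A = {a - a' : a, a' ∈ A}; |A| = 5.
Bounds: 2|A|-1 ≤ |A - A| ≤ |A|² - |A| + 1, i.e. 9 ≤ |A - A| ≤ 21.
Note: 0 ∈ A - A always (from a - a). The set is symmetric: if d ∈ A - A then -d ∈ A - A.
Enumerate nonzero differences d = a - a' with a > a' (then include -d):
Positive differences: {1, 2, 4, 5, 6, 7}
Full difference set: {0} ∪ (positive diffs) ∪ (negative diffs).
|A - A| = 1 + 2·6 = 13 (matches direct enumeration: 13).

|A - A| = 13


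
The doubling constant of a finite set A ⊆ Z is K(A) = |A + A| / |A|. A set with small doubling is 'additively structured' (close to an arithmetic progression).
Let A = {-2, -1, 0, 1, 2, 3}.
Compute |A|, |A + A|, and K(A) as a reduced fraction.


|A| = 6.
Compute A + A by enumerating all 36 pairs.
A + A = {-4, -3, -2, -1, 0, 1, 2, 3, 4, 5, 6}, so |A + A| = 11.
K = |A + A| / |A| = 11/6 (already in lowest terms) ≈ 1.8333.
Reference: AP of size 6 gives K = 11/6 ≈ 1.8333; a fully generic set of size 6 gives K ≈ 3.5000.

|A| = 6, |A + A| = 11, K = 11/6.


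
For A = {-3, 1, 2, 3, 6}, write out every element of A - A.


A - A = {a - a' : a, a' ∈ A}.
Compute a - a' for each ordered pair (a, a'):
a = -3: -3--3=0, -3-1=-4, -3-2=-5, -3-3=-6, -3-6=-9
a = 1: 1--3=4, 1-1=0, 1-2=-1, 1-3=-2, 1-6=-5
a = 2: 2--3=5, 2-1=1, 2-2=0, 2-3=-1, 2-6=-4
a = 3: 3--3=6, 3-1=2, 3-2=1, 3-3=0, 3-6=-3
a = 6: 6--3=9, 6-1=5, 6-2=4, 6-3=3, 6-6=0
Collecting distinct values (and noting 0 appears from a-a):
A - A = {-9, -6, -5, -4, -3, -2, -1, 0, 1, 2, 3, 4, 5, 6, 9}
|A - A| = 15

A - A = {-9, -6, -5, -4, -3, -2, -1, 0, 1, 2, 3, 4, 5, 6, 9}


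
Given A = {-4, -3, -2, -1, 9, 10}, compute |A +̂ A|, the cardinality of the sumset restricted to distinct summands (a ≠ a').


Restricted sumset: A +̂ A = {a + a' : a ∈ A, a' ∈ A, a ≠ a'}.
Equivalently, take A + A and drop any sum 2a that is achievable ONLY as a + a for a ∈ A (i.e. sums representable only with equal summands).
Enumerate pairs (a, a') with a < a' (symmetric, so each unordered pair gives one sum; this covers all a ≠ a'):
  -4 + -3 = -7
  -4 + -2 = -6
  -4 + -1 = -5
  -4 + 9 = 5
  -4 + 10 = 6
  -3 + -2 = -5
  -3 + -1 = -4
  -3 + 9 = 6
  -3 + 10 = 7
  -2 + -1 = -3
  -2 + 9 = 7
  -2 + 10 = 8
  -1 + 9 = 8
  -1 + 10 = 9
  9 + 10 = 19
Collected distinct sums: {-7, -6, -5, -4, -3, 5, 6, 7, 8, 9, 19}
|A +̂ A| = 11
(Reference bound: |A +̂ A| ≥ 2|A| - 3 for |A| ≥ 2, with |A| = 6 giving ≥ 9.)

|A +̂ A| = 11


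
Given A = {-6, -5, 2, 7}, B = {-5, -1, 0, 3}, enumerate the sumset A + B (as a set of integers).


A + B = {a + b : a ∈ A, b ∈ B}.
Enumerate all |A|·|B| = 4·4 = 16 pairs (a, b) and collect distinct sums.
a = -6: -6+-5=-11, -6+-1=-7, -6+0=-6, -6+3=-3
a = -5: -5+-5=-10, -5+-1=-6, -5+0=-5, -5+3=-2
a = 2: 2+-5=-3, 2+-1=1, 2+0=2, 2+3=5
a = 7: 7+-5=2, 7+-1=6, 7+0=7, 7+3=10
Collecting distinct sums: A + B = {-11, -10, -7, -6, -5, -3, -2, 1, 2, 5, 6, 7, 10}
|A + B| = 13

A + B = {-11, -10, -7, -6, -5, -3, -2, 1, 2, 5, 6, 7, 10}


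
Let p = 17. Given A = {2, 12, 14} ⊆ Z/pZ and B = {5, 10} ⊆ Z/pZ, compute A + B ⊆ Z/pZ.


Work in Z/17Z: reduce every sum a + b modulo 17.
Enumerate all 6 pairs:
a = 2: 2+5=7, 2+10=12
a = 12: 12+5=0, 12+10=5
a = 14: 14+5=2, 14+10=7
Distinct residues collected: {0, 2, 5, 7, 12}
|A + B| = 5 (out of 17 total residues).

A + B = {0, 2, 5, 7, 12}


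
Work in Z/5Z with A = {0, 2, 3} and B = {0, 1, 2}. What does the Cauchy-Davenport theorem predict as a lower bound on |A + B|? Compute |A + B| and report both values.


Cauchy-Davenport: |A + B| ≥ min(p, |A| + |B| - 1) for A, B nonempty in Z/pZ.
|A| = 3, |B| = 3, p = 5.
CD lower bound = min(5, 3 + 3 - 1) = min(5, 5) = 5.
Compute A + B mod 5 directly:
a = 0: 0+0=0, 0+1=1, 0+2=2
a = 2: 2+0=2, 2+1=3, 2+2=4
a = 3: 3+0=3, 3+1=4, 3+2=0
A + B = {0, 1, 2, 3, 4}, so |A + B| = 5.
Verify: 5 ≥ 5? Yes ✓.

CD lower bound = 5, actual |A + B| = 5.


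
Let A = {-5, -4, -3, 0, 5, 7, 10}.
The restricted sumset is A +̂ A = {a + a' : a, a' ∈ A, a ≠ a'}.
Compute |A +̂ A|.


Restricted sumset: A +̂ A = {a + a' : a ∈ A, a' ∈ A, a ≠ a'}.
Equivalently, take A + A and drop any sum 2a that is achievable ONLY as a + a for a ∈ A (i.e. sums representable only with equal summands).
Enumerate pairs (a, a') with a < a' (symmetric, so each unordered pair gives one sum; this covers all a ≠ a'):
  -5 + -4 = -9
  -5 + -3 = -8
  -5 + 0 = -5
  -5 + 5 = 0
  -5 + 7 = 2
  -5 + 10 = 5
  -4 + -3 = -7
  -4 + 0 = -4
  -4 + 5 = 1
  -4 + 7 = 3
  -4 + 10 = 6
  -3 + 0 = -3
  -3 + 5 = 2
  -3 + 7 = 4
  -3 + 10 = 7
  0 + 5 = 5
  0 + 7 = 7
  0 + 10 = 10
  5 + 7 = 12
  5 + 10 = 15
  7 + 10 = 17
Collected distinct sums: {-9, -8, -7, -5, -4, -3, 0, 1, 2, 3, 4, 5, 6, 7, 10, 12, 15, 17}
|A +̂ A| = 18
(Reference bound: |A +̂ A| ≥ 2|A| - 3 for |A| ≥ 2, with |A| = 7 giving ≥ 11.)

|A +̂ A| = 18


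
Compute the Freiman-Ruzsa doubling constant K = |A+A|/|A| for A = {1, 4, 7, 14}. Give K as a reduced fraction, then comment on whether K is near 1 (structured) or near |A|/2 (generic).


|A| = 4.
Compute A + A by enumerating all 16 pairs.
A + A = {2, 5, 8, 11, 14, 15, 18, 21, 28}, so |A + A| = 9.
K = |A + A| / |A| = 9/4 (already in lowest terms) ≈ 2.2500.
Reference: AP of size 4 gives K = 7/4 ≈ 1.7500; a fully generic set of size 4 gives K ≈ 2.5000.

|A| = 4, |A + A| = 9, K = 9/4.


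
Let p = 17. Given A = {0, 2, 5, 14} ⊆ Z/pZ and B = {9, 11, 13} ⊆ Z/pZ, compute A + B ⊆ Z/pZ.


Work in Z/17Z: reduce every sum a + b modulo 17.
Enumerate all 12 pairs:
a = 0: 0+9=9, 0+11=11, 0+13=13
a = 2: 2+9=11, 2+11=13, 2+13=15
a = 5: 5+9=14, 5+11=16, 5+13=1
a = 14: 14+9=6, 14+11=8, 14+13=10
Distinct residues collected: {1, 6, 8, 9, 10, 11, 13, 14, 15, 16}
|A + B| = 10 (out of 17 total residues).

A + B = {1, 6, 8, 9, 10, 11, 13, 14, 15, 16}


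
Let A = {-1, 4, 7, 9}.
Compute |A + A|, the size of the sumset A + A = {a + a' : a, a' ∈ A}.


A + A = {a + a' : a, a' ∈ A}; |A| = 4.
General bounds: 2|A| - 1 ≤ |A + A| ≤ |A|(|A|+1)/2, i.e. 7 ≤ |A + A| ≤ 10.
Lower bound 2|A|-1 is attained iff A is an arithmetic progression.
Enumerate sums a + a' for a ≤ a' (symmetric, so this suffices):
a = -1: -1+-1=-2, -1+4=3, -1+7=6, -1+9=8
a = 4: 4+4=8, 4+7=11, 4+9=13
a = 7: 7+7=14, 7+9=16
a = 9: 9+9=18
Distinct sums: {-2, 3, 6, 8, 11, 13, 14, 16, 18}
|A + A| = 9

|A + A| = 9


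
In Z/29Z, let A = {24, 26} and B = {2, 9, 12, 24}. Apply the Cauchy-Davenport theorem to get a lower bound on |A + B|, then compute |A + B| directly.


Cauchy-Davenport: |A + B| ≥ min(p, |A| + |B| - 1) for A, B nonempty in Z/pZ.
|A| = 2, |B| = 4, p = 29.
CD lower bound = min(29, 2 + 4 - 1) = min(29, 5) = 5.
Compute A + B mod 29 directly:
a = 24: 24+2=26, 24+9=4, 24+12=7, 24+24=19
a = 26: 26+2=28, 26+9=6, 26+12=9, 26+24=21
A + B = {4, 6, 7, 9, 19, 21, 26, 28}, so |A + B| = 8.
Verify: 8 ≥ 5? Yes ✓.

CD lower bound = 5, actual |A + B| = 8.


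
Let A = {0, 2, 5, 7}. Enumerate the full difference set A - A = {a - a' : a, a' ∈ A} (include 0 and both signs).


A - A = {a - a' : a, a' ∈ A}.
Compute a - a' for each ordered pair (a, a'):
a = 0: 0-0=0, 0-2=-2, 0-5=-5, 0-7=-7
a = 2: 2-0=2, 2-2=0, 2-5=-3, 2-7=-5
a = 5: 5-0=5, 5-2=3, 5-5=0, 5-7=-2
a = 7: 7-0=7, 7-2=5, 7-5=2, 7-7=0
Collecting distinct values (and noting 0 appears from a-a):
A - A = {-7, -5, -3, -2, 0, 2, 3, 5, 7}
|A - A| = 9

A - A = {-7, -5, -3, -2, 0, 2, 3, 5, 7}


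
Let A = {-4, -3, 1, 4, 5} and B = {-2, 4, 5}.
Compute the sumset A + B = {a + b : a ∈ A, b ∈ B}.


A + B = {a + b : a ∈ A, b ∈ B}.
Enumerate all |A|·|B| = 5·3 = 15 pairs (a, b) and collect distinct sums.
a = -4: -4+-2=-6, -4+4=0, -4+5=1
a = -3: -3+-2=-5, -3+4=1, -3+5=2
a = 1: 1+-2=-1, 1+4=5, 1+5=6
a = 4: 4+-2=2, 4+4=8, 4+5=9
a = 5: 5+-2=3, 5+4=9, 5+5=10
Collecting distinct sums: A + B = {-6, -5, -1, 0, 1, 2, 3, 5, 6, 8, 9, 10}
|A + B| = 12

A + B = {-6, -5, -1, 0, 1, 2, 3, 5, 6, 8, 9, 10}


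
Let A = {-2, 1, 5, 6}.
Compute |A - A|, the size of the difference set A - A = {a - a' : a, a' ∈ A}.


A - A = {a - a' : a, a' ∈ A}; |A| = 4.
Bounds: 2|A|-1 ≤ |A - A| ≤ |A|² - |A| + 1, i.e. 7 ≤ |A - A| ≤ 13.
Note: 0 ∈ A - A always (from a - a). The set is symmetric: if d ∈ A - A then -d ∈ A - A.
Enumerate nonzero differences d = a - a' with a > a' (then include -d):
Positive differences: {1, 3, 4, 5, 7, 8}
Full difference set: {0} ∪ (positive diffs) ∪ (negative diffs).
|A - A| = 1 + 2·6 = 13 (matches direct enumeration: 13).

|A - A| = 13


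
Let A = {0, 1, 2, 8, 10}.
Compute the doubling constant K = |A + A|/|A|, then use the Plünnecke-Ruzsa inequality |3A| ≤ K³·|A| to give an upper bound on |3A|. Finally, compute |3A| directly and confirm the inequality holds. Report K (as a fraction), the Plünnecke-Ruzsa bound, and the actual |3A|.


|A| = 5.
Step 1: Compute A + A by enumerating all 25 pairs.
A + A = {0, 1, 2, 3, 4, 8, 9, 10, 11, 12, 16, 18, 20}, so |A + A| = 13.
Step 2: Doubling constant K = |A + A|/|A| = 13/5 = 13/5 ≈ 2.6000.
Step 3: Plünnecke-Ruzsa gives |3A| ≤ K³·|A| = (2.6000)³ · 5 ≈ 87.8800.
Step 4: Compute 3A = A + A + A directly by enumerating all triples (a,b,c) ∈ A³; |3A| = 25.
Step 5: Check 25 ≤ 87.8800? Yes ✓.

K = 13/5, Plünnecke-Ruzsa bound K³|A| ≈ 87.8800, |3A| = 25, inequality holds.


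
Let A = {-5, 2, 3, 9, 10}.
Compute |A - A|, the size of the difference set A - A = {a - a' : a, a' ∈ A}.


A - A = {a - a' : a, a' ∈ A}; |A| = 5.
Bounds: 2|A|-1 ≤ |A - A| ≤ |A|² - |A| + 1, i.e. 9 ≤ |A - A| ≤ 21.
Note: 0 ∈ A - A always (from a - a). The set is symmetric: if d ∈ A - A then -d ∈ A - A.
Enumerate nonzero differences d = a - a' with a > a' (then include -d):
Positive differences: {1, 6, 7, 8, 14, 15}
Full difference set: {0} ∪ (positive diffs) ∪ (negative diffs).
|A - A| = 1 + 2·6 = 13 (matches direct enumeration: 13).

|A - A| = 13


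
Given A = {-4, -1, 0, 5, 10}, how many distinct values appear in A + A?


A + A = {a + a' : a, a' ∈ A}; |A| = 5.
General bounds: 2|A| - 1 ≤ |A + A| ≤ |A|(|A|+1)/2, i.e. 9 ≤ |A + A| ≤ 15.
Lower bound 2|A|-1 is attained iff A is an arithmetic progression.
Enumerate sums a + a' for a ≤ a' (symmetric, so this suffices):
a = -4: -4+-4=-8, -4+-1=-5, -4+0=-4, -4+5=1, -4+10=6
a = -1: -1+-1=-2, -1+0=-1, -1+5=4, -1+10=9
a = 0: 0+0=0, 0+5=5, 0+10=10
a = 5: 5+5=10, 5+10=15
a = 10: 10+10=20
Distinct sums: {-8, -5, -4, -2, -1, 0, 1, 4, 5, 6, 9, 10, 15, 20}
|A + A| = 14

|A + A| = 14


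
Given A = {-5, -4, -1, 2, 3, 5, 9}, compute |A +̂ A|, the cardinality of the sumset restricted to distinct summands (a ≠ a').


Restricted sumset: A +̂ A = {a + a' : a ∈ A, a' ∈ A, a ≠ a'}.
Equivalently, take A + A and drop any sum 2a that is achievable ONLY as a + a for a ∈ A (i.e. sums representable only with equal summands).
Enumerate pairs (a, a') with a < a' (symmetric, so each unordered pair gives one sum; this covers all a ≠ a'):
  -5 + -4 = -9
  -5 + -1 = -6
  -5 + 2 = -3
  -5 + 3 = -2
  -5 + 5 = 0
  -5 + 9 = 4
  -4 + -1 = -5
  -4 + 2 = -2
  -4 + 3 = -1
  -4 + 5 = 1
  -4 + 9 = 5
  -1 + 2 = 1
  -1 + 3 = 2
  -1 + 5 = 4
  -1 + 9 = 8
  2 + 3 = 5
  2 + 5 = 7
  2 + 9 = 11
  3 + 5 = 8
  3 + 9 = 12
  5 + 9 = 14
Collected distinct sums: {-9, -6, -5, -3, -2, -1, 0, 1, 2, 4, 5, 7, 8, 11, 12, 14}
|A +̂ A| = 16
(Reference bound: |A +̂ A| ≥ 2|A| - 3 for |A| ≥ 2, with |A| = 7 giving ≥ 11.)

|A +̂ A| = 16


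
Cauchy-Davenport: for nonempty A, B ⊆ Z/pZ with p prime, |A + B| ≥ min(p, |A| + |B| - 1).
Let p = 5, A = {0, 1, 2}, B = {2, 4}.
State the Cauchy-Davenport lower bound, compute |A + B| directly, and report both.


Cauchy-Davenport: |A + B| ≥ min(p, |A| + |B| - 1) for A, B nonempty in Z/pZ.
|A| = 3, |B| = 2, p = 5.
CD lower bound = min(5, 3 + 2 - 1) = min(5, 4) = 4.
Compute A + B mod 5 directly:
a = 0: 0+2=2, 0+4=4
a = 1: 1+2=3, 1+4=0
a = 2: 2+2=4, 2+4=1
A + B = {0, 1, 2, 3, 4}, so |A + B| = 5.
Verify: 5 ≥ 4? Yes ✓.

CD lower bound = 4, actual |A + B| = 5.


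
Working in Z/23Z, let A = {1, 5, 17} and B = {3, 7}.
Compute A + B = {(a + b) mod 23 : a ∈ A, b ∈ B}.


Work in Z/23Z: reduce every sum a + b modulo 23.
Enumerate all 6 pairs:
a = 1: 1+3=4, 1+7=8
a = 5: 5+3=8, 5+7=12
a = 17: 17+3=20, 17+7=1
Distinct residues collected: {1, 4, 8, 12, 20}
|A + B| = 5 (out of 23 total residues).

A + B = {1, 4, 8, 12, 20}


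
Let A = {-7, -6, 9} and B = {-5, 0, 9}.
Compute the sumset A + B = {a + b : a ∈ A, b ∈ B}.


A + B = {a + b : a ∈ A, b ∈ B}.
Enumerate all |A|·|B| = 3·3 = 9 pairs (a, b) and collect distinct sums.
a = -7: -7+-5=-12, -7+0=-7, -7+9=2
a = -6: -6+-5=-11, -6+0=-6, -6+9=3
a = 9: 9+-5=4, 9+0=9, 9+9=18
Collecting distinct sums: A + B = {-12, -11, -7, -6, 2, 3, 4, 9, 18}
|A + B| = 9

A + B = {-12, -11, -7, -6, 2, 3, 4, 9, 18}


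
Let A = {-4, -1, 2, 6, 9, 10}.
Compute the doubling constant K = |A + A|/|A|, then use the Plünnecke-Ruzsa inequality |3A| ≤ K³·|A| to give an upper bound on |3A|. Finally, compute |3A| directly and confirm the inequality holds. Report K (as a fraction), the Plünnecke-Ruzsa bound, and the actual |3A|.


|A| = 6.
Step 1: Compute A + A by enumerating all 36 pairs.
A + A = {-8, -5, -2, 1, 2, 4, 5, 6, 8, 9, 11, 12, 15, 16, 18, 19, 20}, so |A + A| = 17.
Step 2: Doubling constant K = |A + A|/|A| = 17/6 = 17/6 ≈ 2.8333.
Step 3: Plünnecke-Ruzsa gives |3A| ≤ K³·|A| = (2.8333)³ · 6 ≈ 136.4722.
Step 4: Compute 3A = A + A + A directly by enumerating all triples (a,b,c) ∈ A³; |3A| = 34.
Step 5: Check 34 ≤ 136.4722? Yes ✓.

K = 17/6, Plünnecke-Ruzsa bound K³|A| ≈ 136.4722, |3A| = 34, inequality holds.


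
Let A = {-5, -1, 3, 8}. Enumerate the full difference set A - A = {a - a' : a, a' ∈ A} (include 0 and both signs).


A - A = {a - a' : a, a' ∈ A}.
Compute a - a' for each ordered pair (a, a'):
a = -5: -5--5=0, -5--1=-4, -5-3=-8, -5-8=-13
a = -1: -1--5=4, -1--1=0, -1-3=-4, -1-8=-9
a = 3: 3--5=8, 3--1=4, 3-3=0, 3-8=-5
a = 8: 8--5=13, 8--1=9, 8-3=5, 8-8=0
Collecting distinct values (and noting 0 appears from a-a):
A - A = {-13, -9, -8, -5, -4, 0, 4, 5, 8, 9, 13}
|A - A| = 11

A - A = {-13, -9, -8, -5, -4, 0, 4, 5, 8, 9, 13}


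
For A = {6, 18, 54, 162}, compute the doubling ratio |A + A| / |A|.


|A| = 4.
Compute A + A by enumerating all 16 pairs.
A + A = {12, 24, 36, 60, 72, 108, 168, 180, 216, 324}, so |A + A| = 10.
K = |A + A| / |A| = 10/4 = 5/2 ≈ 2.5000.
Reference: AP of size 4 gives K = 7/4 ≈ 1.7500; a fully generic set of size 4 gives K ≈ 2.5000.

|A| = 4, |A + A| = 10, K = 10/4 = 5/2.


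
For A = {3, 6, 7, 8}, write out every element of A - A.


A - A = {a - a' : a, a' ∈ A}.
Compute a - a' for each ordered pair (a, a'):
a = 3: 3-3=0, 3-6=-3, 3-7=-4, 3-8=-5
a = 6: 6-3=3, 6-6=0, 6-7=-1, 6-8=-2
a = 7: 7-3=4, 7-6=1, 7-7=0, 7-8=-1
a = 8: 8-3=5, 8-6=2, 8-7=1, 8-8=0
Collecting distinct values (and noting 0 appears from a-a):
A - A = {-5, -4, -3, -2, -1, 0, 1, 2, 3, 4, 5}
|A - A| = 11

A - A = {-5, -4, -3, -2, -1, 0, 1, 2, 3, 4, 5}


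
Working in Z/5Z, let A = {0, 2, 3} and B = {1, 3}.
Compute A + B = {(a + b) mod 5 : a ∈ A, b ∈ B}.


Work in Z/5Z: reduce every sum a + b modulo 5.
Enumerate all 6 pairs:
a = 0: 0+1=1, 0+3=3
a = 2: 2+1=3, 2+3=0
a = 3: 3+1=4, 3+3=1
Distinct residues collected: {0, 1, 3, 4}
|A + B| = 4 (out of 5 total residues).

A + B = {0, 1, 3, 4}


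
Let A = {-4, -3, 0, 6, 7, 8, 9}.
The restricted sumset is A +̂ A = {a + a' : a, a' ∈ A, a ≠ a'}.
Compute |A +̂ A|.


Restricted sumset: A +̂ A = {a + a' : a ∈ A, a' ∈ A, a ≠ a'}.
Equivalently, take A + A and drop any sum 2a that is achievable ONLY as a + a for a ∈ A (i.e. sums representable only with equal summands).
Enumerate pairs (a, a') with a < a' (symmetric, so each unordered pair gives one sum; this covers all a ≠ a'):
  -4 + -3 = -7
  -4 + 0 = -4
  -4 + 6 = 2
  -4 + 7 = 3
  -4 + 8 = 4
  -4 + 9 = 5
  -3 + 0 = -3
  -3 + 6 = 3
  -3 + 7 = 4
  -3 + 8 = 5
  -3 + 9 = 6
  0 + 6 = 6
  0 + 7 = 7
  0 + 8 = 8
  0 + 9 = 9
  6 + 7 = 13
  6 + 8 = 14
  6 + 9 = 15
  7 + 8 = 15
  7 + 9 = 16
  8 + 9 = 17
Collected distinct sums: {-7, -4, -3, 2, 3, 4, 5, 6, 7, 8, 9, 13, 14, 15, 16, 17}
|A +̂ A| = 16
(Reference bound: |A +̂ A| ≥ 2|A| - 3 for |A| ≥ 2, with |A| = 7 giving ≥ 11.)

|A +̂ A| = 16


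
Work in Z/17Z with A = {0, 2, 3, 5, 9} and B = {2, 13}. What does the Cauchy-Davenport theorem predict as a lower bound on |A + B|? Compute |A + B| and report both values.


Cauchy-Davenport: |A + B| ≥ min(p, |A| + |B| - 1) for A, B nonempty in Z/pZ.
|A| = 5, |B| = 2, p = 17.
CD lower bound = min(17, 5 + 2 - 1) = min(17, 6) = 6.
Compute A + B mod 17 directly:
a = 0: 0+2=2, 0+13=13
a = 2: 2+2=4, 2+13=15
a = 3: 3+2=5, 3+13=16
a = 5: 5+2=7, 5+13=1
a = 9: 9+2=11, 9+13=5
A + B = {1, 2, 4, 5, 7, 11, 13, 15, 16}, so |A + B| = 9.
Verify: 9 ≥ 6? Yes ✓.

CD lower bound = 6, actual |A + B| = 9.


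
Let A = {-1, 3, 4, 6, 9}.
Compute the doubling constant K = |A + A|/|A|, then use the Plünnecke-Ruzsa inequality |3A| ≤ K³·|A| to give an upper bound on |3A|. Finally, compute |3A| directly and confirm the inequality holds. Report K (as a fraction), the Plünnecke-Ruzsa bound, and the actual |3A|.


|A| = 5.
Step 1: Compute A + A by enumerating all 25 pairs.
A + A = {-2, 2, 3, 5, 6, 7, 8, 9, 10, 12, 13, 15, 18}, so |A + A| = 13.
Step 2: Doubling constant K = |A + A|/|A| = 13/5 = 13/5 ≈ 2.6000.
Step 3: Plünnecke-Ruzsa gives |3A| ≤ K³·|A| = (2.6000)³ · 5 ≈ 87.8800.
Step 4: Compute 3A = A + A + A directly by enumerating all triples (a,b,c) ∈ A³; |3A| = 23.
Step 5: Check 23 ≤ 87.8800? Yes ✓.

K = 13/5, Plünnecke-Ruzsa bound K³|A| ≈ 87.8800, |3A| = 23, inequality holds.


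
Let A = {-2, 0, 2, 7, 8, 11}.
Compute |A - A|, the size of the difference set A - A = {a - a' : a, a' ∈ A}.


A - A = {a - a' : a, a' ∈ A}; |A| = 6.
Bounds: 2|A|-1 ≤ |A - A| ≤ |A|² - |A| + 1, i.e. 11 ≤ |A - A| ≤ 31.
Note: 0 ∈ A - A always (from a - a). The set is symmetric: if d ∈ A - A then -d ∈ A - A.
Enumerate nonzero differences d = a - a' with a > a' (then include -d):
Positive differences: {1, 2, 3, 4, 5, 6, 7, 8, 9, 10, 11, 13}
Full difference set: {0} ∪ (positive diffs) ∪ (negative diffs).
|A - A| = 1 + 2·12 = 25 (matches direct enumeration: 25).

|A - A| = 25


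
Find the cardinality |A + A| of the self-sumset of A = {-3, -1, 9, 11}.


A + A = {a + a' : a, a' ∈ A}; |A| = 4.
General bounds: 2|A| - 1 ≤ |A + A| ≤ |A|(|A|+1)/2, i.e. 7 ≤ |A + A| ≤ 10.
Lower bound 2|A|-1 is attained iff A is an arithmetic progression.
Enumerate sums a + a' for a ≤ a' (symmetric, so this suffices):
a = -3: -3+-3=-6, -3+-1=-4, -3+9=6, -3+11=8
a = -1: -1+-1=-2, -1+9=8, -1+11=10
a = 9: 9+9=18, 9+11=20
a = 11: 11+11=22
Distinct sums: {-6, -4, -2, 6, 8, 10, 18, 20, 22}
|A + A| = 9

|A + A| = 9


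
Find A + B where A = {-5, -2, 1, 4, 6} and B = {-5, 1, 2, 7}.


A + B = {a + b : a ∈ A, b ∈ B}.
Enumerate all |A|·|B| = 5·4 = 20 pairs (a, b) and collect distinct sums.
a = -5: -5+-5=-10, -5+1=-4, -5+2=-3, -5+7=2
a = -2: -2+-5=-7, -2+1=-1, -2+2=0, -2+7=5
a = 1: 1+-5=-4, 1+1=2, 1+2=3, 1+7=8
a = 4: 4+-5=-1, 4+1=5, 4+2=6, 4+7=11
a = 6: 6+-5=1, 6+1=7, 6+2=8, 6+7=13
Collecting distinct sums: A + B = {-10, -7, -4, -3, -1, 0, 1, 2, 3, 5, 6, 7, 8, 11, 13}
|A + B| = 15

A + B = {-10, -7, -4, -3, -1, 0, 1, 2, 3, 5, 6, 7, 8, 11, 13}


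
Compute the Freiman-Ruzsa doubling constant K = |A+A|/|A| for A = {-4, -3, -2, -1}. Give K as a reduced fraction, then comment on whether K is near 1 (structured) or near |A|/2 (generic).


|A| = 4.
Compute A + A by enumerating all 16 pairs.
A + A = {-8, -7, -6, -5, -4, -3, -2}, so |A + A| = 7.
K = |A + A| / |A| = 7/4 (already in lowest terms) ≈ 1.7500.
Reference: AP of size 4 gives K = 7/4 ≈ 1.7500; a fully generic set of size 4 gives K ≈ 2.5000.

|A| = 4, |A + A| = 7, K = 7/4.


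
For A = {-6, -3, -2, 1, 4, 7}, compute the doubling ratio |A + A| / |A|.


|A| = 6.
Compute A + A by enumerating all 36 pairs.
A + A = {-12, -9, -8, -6, -5, -4, -2, -1, 1, 2, 4, 5, 8, 11, 14}, so |A + A| = 15.
K = |A + A| / |A| = 15/6 = 5/2 ≈ 2.5000.
Reference: AP of size 6 gives K = 11/6 ≈ 1.8333; a fully generic set of size 6 gives K ≈ 3.5000.

|A| = 6, |A + A| = 15, K = 15/6 = 5/2.


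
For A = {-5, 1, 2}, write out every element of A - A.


A - A = {a - a' : a, a' ∈ A}.
Compute a - a' for each ordered pair (a, a'):
a = -5: -5--5=0, -5-1=-6, -5-2=-7
a = 1: 1--5=6, 1-1=0, 1-2=-1
a = 2: 2--5=7, 2-1=1, 2-2=0
Collecting distinct values (and noting 0 appears from a-a):
A - A = {-7, -6, -1, 0, 1, 6, 7}
|A - A| = 7

A - A = {-7, -6, -1, 0, 1, 6, 7}


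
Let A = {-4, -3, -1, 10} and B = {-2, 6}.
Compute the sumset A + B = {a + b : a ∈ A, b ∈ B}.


A + B = {a + b : a ∈ A, b ∈ B}.
Enumerate all |A|·|B| = 4·2 = 8 pairs (a, b) and collect distinct sums.
a = -4: -4+-2=-6, -4+6=2
a = -3: -3+-2=-5, -3+6=3
a = -1: -1+-2=-3, -1+6=5
a = 10: 10+-2=8, 10+6=16
Collecting distinct sums: A + B = {-6, -5, -3, 2, 3, 5, 8, 16}
|A + B| = 8

A + B = {-6, -5, -3, 2, 3, 5, 8, 16}


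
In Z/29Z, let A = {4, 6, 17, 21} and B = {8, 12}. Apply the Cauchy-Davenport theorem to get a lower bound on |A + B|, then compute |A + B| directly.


Cauchy-Davenport: |A + B| ≥ min(p, |A| + |B| - 1) for A, B nonempty in Z/pZ.
|A| = 4, |B| = 2, p = 29.
CD lower bound = min(29, 4 + 2 - 1) = min(29, 5) = 5.
Compute A + B mod 29 directly:
a = 4: 4+8=12, 4+12=16
a = 6: 6+8=14, 6+12=18
a = 17: 17+8=25, 17+12=0
a = 21: 21+8=0, 21+12=4
A + B = {0, 4, 12, 14, 16, 18, 25}, so |A + B| = 7.
Verify: 7 ≥ 5? Yes ✓.

CD lower bound = 5, actual |A + B| = 7.


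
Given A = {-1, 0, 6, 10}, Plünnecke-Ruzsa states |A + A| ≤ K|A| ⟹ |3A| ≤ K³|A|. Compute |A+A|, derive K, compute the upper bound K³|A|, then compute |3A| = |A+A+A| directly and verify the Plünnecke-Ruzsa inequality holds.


|A| = 4.
Step 1: Compute A + A by enumerating all 16 pairs.
A + A = {-2, -1, 0, 5, 6, 9, 10, 12, 16, 20}, so |A + A| = 10.
Step 2: Doubling constant K = |A + A|/|A| = 10/4 = 10/4 ≈ 2.5000.
Step 3: Plünnecke-Ruzsa gives |3A| ≤ K³·|A| = (2.5000)³ · 4 ≈ 62.5000.
Step 4: Compute 3A = A + A + A directly by enumerating all triples (a,b,c) ∈ A³; |3A| = 20.
Step 5: Check 20 ≤ 62.5000? Yes ✓.

K = 10/4, Plünnecke-Ruzsa bound K³|A| ≈ 62.5000, |3A| = 20, inequality holds.


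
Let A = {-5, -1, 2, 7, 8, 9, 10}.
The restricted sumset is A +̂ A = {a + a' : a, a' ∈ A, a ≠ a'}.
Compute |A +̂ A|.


Restricted sumset: A +̂ A = {a + a' : a ∈ A, a' ∈ A, a ≠ a'}.
Equivalently, take A + A and drop any sum 2a that is achievable ONLY as a + a for a ∈ A (i.e. sums representable only with equal summands).
Enumerate pairs (a, a') with a < a' (symmetric, so each unordered pair gives one sum; this covers all a ≠ a'):
  -5 + -1 = -6
  -5 + 2 = -3
  -5 + 7 = 2
  -5 + 8 = 3
  -5 + 9 = 4
  -5 + 10 = 5
  -1 + 2 = 1
  -1 + 7 = 6
  -1 + 8 = 7
  -1 + 9 = 8
  -1 + 10 = 9
  2 + 7 = 9
  2 + 8 = 10
  2 + 9 = 11
  2 + 10 = 12
  7 + 8 = 15
  7 + 9 = 16
  7 + 10 = 17
  8 + 9 = 17
  8 + 10 = 18
  9 + 10 = 19
Collected distinct sums: {-6, -3, 1, 2, 3, 4, 5, 6, 7, 8, 9, 10, 11, 12, 15, 16, 17, 18, 19}
|A +̂ A| = 19
(Reference bound: |A +̂ A| ≥ 2|A| - 3 for |A| ≥ 2, with |A| = 7 giving ≥ 11.)

|A +̂ A| = 19


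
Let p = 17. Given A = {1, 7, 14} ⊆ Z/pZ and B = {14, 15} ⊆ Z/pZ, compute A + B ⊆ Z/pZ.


Work in Z/17Z: reduce every sum a + b modulo 17.
Enumerate all 6 pairs:
a = 1: 1+14=15, 1+15=16
a = 7: 7+14=4, 7+15=5
a = 14: 14+14=11, 14+15=12
Distinct residues collected: {4, 5, 11, 12, 15, 16}
|A + B| = 6 (out of 17 total residues).

A + B = {4, 5, 11, 12, 15, 16}


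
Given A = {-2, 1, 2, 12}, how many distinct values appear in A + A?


A + A = {a + a' : a, a' ∈ A}; |A| = 4.
General bounds: 2|A| - 1 ≤ |A + A| ≤ |A|(|A|+1)/2, i.e. 7 ≤ |A + A| ≤ 10.
Lower bound 2|A|-1 is attained iff A is an arithmetic progression.
Enumerate sums a + a' for a ≤ a' (symmetric, so this suffices):
a = -2: -2+-2=-4, -2+1=-1, -2+2=0, -2+12=10
a = 1: 1+1=2, 1+2=3, 1+12=13
a = 2: 2+2=4, 2+12=14
a = 12: 12+12=24
Distinct sums: {-4, -1, 0, 2, 3, 4, 10, 13, 14, 24}
|A + A| = 10

|A + A| = 10


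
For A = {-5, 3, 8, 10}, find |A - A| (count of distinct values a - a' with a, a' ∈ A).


A - A = {a - a' : a, a' ∈ A}; |A| = 4.
Bounds: 2|A|-1 ≤ |A - A| ≤ |A|² - |A| + 1, i.e. 7 ≤ |A - A| ≤ 13.
Note: 0 ∈ A - A always (from a - a). The set is symmetric: if d ∈ A - A then -d ∈ A - A.
Enumerate nonzero differences d = a - a' with a > a' (then include -d):
Positive differences: {2, 5, 7, 8, 13, 15}
Full difference set: {0} ∪ (positive diffs) ∪ (negative diffs).
|A - A| = 1 + 2·6 = 13 (matches direct enumeration: 13).

|A - A| = 13


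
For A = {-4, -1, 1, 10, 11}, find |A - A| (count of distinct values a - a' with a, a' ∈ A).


A - A = {a - a' : a, a' ∈ A}; |A| = 5.
Bounds: 2|A|-1 ≤ |A - A| ≤ |A|² - |A| + 1, i.e. 9 ≤ |A - A| ≤ 21.
Note: 0 ∈ A - A always (from a - a). The set is symmetric: if d ∈ A - A then -d ∈ A - A.
Enumerate nonzero differences d = a - a' with a > a' (then include -d):
Positive differences: {1, 2, 3, 5, 9, 10, 11, 12, 14, 15}
Full difference set: {0} ∪ (positive diffs) ∪ (negative diffs).
|A - A| = 1 + 2·10 = 21 (matches direct enumeration: 21).

|A - A| = 21


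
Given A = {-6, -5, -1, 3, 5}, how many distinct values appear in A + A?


A + A = {a + a' : a, a' ∈ A}; |A| = 5.
General bounds: 2|A| - 1 ≤ |A + A| ≤ |A|(|A|+1)/2, i.e. 9 ≤ |A + A| ≤ 15.
Lower bound 2|A|-1 is attained iff A is an arithmetic progression.
Enumerate sums a + a' for a ≤ a' (symmetric, so this suffices):
a = -6: -6+-6=-12, -6+-5=-11, -6+-1=-7, -6+3=-3, -6+5=-1
a = -5: -5+-5=-10, -5+-1=-6, -5+3=-2, -5+5=0
a = -1: -1+-1=-2, -1+3=2, -1+5=4
a = 3: 3+3=6, 3+5=8
a = 5: 5+5=10
Distinct sums: {-12, -11, -10, -7, -6, -3, -2, -1, 0, 2, 4, 6, 8, 10}
|A + A| = 14

|A + A| = 14


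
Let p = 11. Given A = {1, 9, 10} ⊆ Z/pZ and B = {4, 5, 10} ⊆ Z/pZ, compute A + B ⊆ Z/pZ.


Work in Z/11Z: reduce every sum a + b modulo 11.
Enumerate all 9 pairs:
a = 1: 1+4=5, 1+5=6, 1+10=0
a = 9: 9+4=2, 9+5=3, 9+10=8
a = 10: 10+4=3, 10+5=4, 10+10=9
Distinct residues collected: {0, 2, 3, 4, 5, 6, 8, 9}
|A + B| = 8 (out of 11 total residues).

A + B = {0, 2, 3, 4, 5, 6, 8, 9}


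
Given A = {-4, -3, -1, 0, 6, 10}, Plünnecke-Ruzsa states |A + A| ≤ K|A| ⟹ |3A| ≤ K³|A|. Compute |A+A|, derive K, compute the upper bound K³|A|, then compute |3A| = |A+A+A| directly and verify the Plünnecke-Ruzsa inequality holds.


|A| = 6.
Step 1: Compute A + A by enumerating all 36 pairs.
A + A = {-8, -7, -6, -5, -4, -3, -2, -1, 0, 2, 3, 5, 6, 7, 9, 10, 12, 16, 20}, so |A + A| = 19.
Step 2: Doubling constant K = |A + A|/|A| = 19/6 = 19/6 ≈ 3.1667.
Step 3: Plünnecke-Ruzsa gives |3A| ≤ K³·|A| = (3.1667)³ · 6 ≈ 190.5278.
Step 4: Compute 3A = A + A + A directly by enumerating all triples (a,b,c) ∈ A³; |3A| = 35.
Step 5: Check 35 ≤ 190.5278? Yes ✓.

K = 19/6, Plünnecke-Ruzsa bound K³|A| ≈ 190.5278, |3A| = 35, inequality holds.


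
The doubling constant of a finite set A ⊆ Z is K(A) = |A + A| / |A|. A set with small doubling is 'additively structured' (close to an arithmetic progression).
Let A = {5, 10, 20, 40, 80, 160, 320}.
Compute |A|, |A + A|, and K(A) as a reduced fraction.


|A| = 7.
Compute A + A by enumerating all 49 pairs.
A + A = {10, 15, 20, 25, 30, 40, 45, 50, 60, 80, 85, 90, 100, 120, 160, 165, 170, 180, 200, 240, 320, 325, 330, 340, 360, 400, 480, 640}, so |A + A| = 28.
K = |A + A| / |A| = 28/7 = 4/1 ≈ 4.0000.
Reference: AP of size 7 gives K = 13/7 ≈ 1.8571; a fully generic set of size 7 gives K ≈ 4.0000.

|A| = 7, |A + A| = 28, K = 28/7 = 4/1.


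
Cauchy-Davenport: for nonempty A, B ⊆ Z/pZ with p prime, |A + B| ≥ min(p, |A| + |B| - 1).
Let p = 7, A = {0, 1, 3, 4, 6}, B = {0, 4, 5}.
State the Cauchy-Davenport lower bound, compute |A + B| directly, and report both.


Cauchy-Davenport: |A + B| ≥ min(p, |A| + |B| - 1) for A, B nonempty in Z/pZ.
|A| = 5, |B| = 3, p = 7.
CD lower bound = min(7, 5 + 3 - 1) = min(7, 7) = 7.
Compute A + B mod 7 directly:
a = 0: 0+0=0, 0+4=4, 0+5=5
a = 1: 1+0=1, 1+4=5, 1+5=6
a = 3: 3+0=3, 3+4=0, 3+5=1
a = 4: 4+0=4, 4+4=1, 4+5=2
a = 6: 6+0=6, 6+4=3, 6+5=4
A + B = {0, 1, 2, 3, 4, 5, 6}, so |A + B| = 7.
Verify: 7 ≥ 7? Yes ✓.

CD lower bound = 7, actual |A + B| = 7.


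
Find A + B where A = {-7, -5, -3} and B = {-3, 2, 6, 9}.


A + B = {a + b : a ∈ A, b ∈ B}.
Enumerate all |A|·|B| = 3·4 = 12 pairs (a, b) and collect distinct sums.
a = -7: -7+-3=-10, -7+2=-5, -7+6=-1, -7+9=2
a = -5: -5+-3=-8, -5+2=-3, -5+6=1, -5+9=4
a = -3: -3+-3=-6, -3+2=-1, -3+6=3, -3+9=6
Collecting distinct sums: A + B = {-10, -8, -6, -5, -3, -1, 1, 2, 3, 4, 6}
|A + B| = 11

A + B = {-10, -8, -6, -5, -3, -1, 1, 2, 3, 4, 6}


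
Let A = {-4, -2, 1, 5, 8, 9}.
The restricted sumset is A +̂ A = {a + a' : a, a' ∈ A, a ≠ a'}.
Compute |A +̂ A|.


Restricted sumset: A +̂ A = {a + a' : a ∈ A, a' ∈ A, a ≠ a'}.
Equivalently, take A + A and drop any sum 2a that is achievable ONLY as a + a for a ∈ A (i.e. sums representable only with equal summands).
Enumerate pairs (a, a') with a < a' (symmetric, so each unordered pair gives one sum; this covers all a ≠ a'):
  -4 + -2 = -6
  -4 + 1 = -3
  -4 + 5 = 1
  -4 + 8 = 4
  -4 + 9 = 5
  -2 + 1 = -1
  -2 + 5 = 3
  -2 + 8 = 6
  -2 + 9 = 7
  1 + 5 = 6
  1 + 8 = 9
  1 + 9 = 10
  5 + 8 = 13
  5 + 9 = 14
  8 + 9 = 17
Collected distinct sums: {-6, -3, -1, 1, 3, 4, 5, 6, 7, 9, 10, 13, 14, 17}
|A +̂ A| = 14
(Reference bound: |A +̂ A| ≥ 2|A| - 3 for |A| ≥ 2, with |A| = 6 giving ≥ 9.)

|A +̂ A| = 14


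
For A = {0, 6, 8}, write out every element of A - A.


A - A = {a - a' : a, a' ∈ A}.
Compute a - a' for each ordered pair (a, a'):
a = 0: 0-0=0, 0-6=-6, 0-8=-8
a = 6: 6-0=6, 6-6=0, 6-8=-2
a = 8: 8-0=8, 8-6=2, 8-8=0
Collecting distinct values (and noting 0 appears from a-a):
A - A = {-8, -6, -2, 0, 2, 6, 8}
|A - A| = 7

A - A = {-8, -6, -2, 0, 2, 6, 8}


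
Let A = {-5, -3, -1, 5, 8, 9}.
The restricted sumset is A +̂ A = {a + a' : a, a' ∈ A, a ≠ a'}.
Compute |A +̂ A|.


Restricted sumset: A +̂ A = {a + a' : a ∈ A, a' ∈ A, a ≠ a'}.
Equivalently, take A + A and drop any sum 2a that is achievable ONLY as a + a for a ∈ A (i.e. sums representable only with equal summands).
Enumerate pairs (a, a') with a < a' (symmetric, so each unordered pair gives one sum; this covers all a ≠ a'):
  -5 + -3 = -8
  -5 + -1 = -6
  -5 + 5 = 0
  -5 + 8 = 3
  -5 + 9 = 4
  -3 + -1 = -4
  -3 + 5 = 2
  -3 + 8 = 5
  -3 + 9 = 6
  -1 + 5 = 4
  -1 + 8 = 7
  -1 + 9 = 8
  5 + 8 = 13
  5 + 9 = 14
  8 + 9 = 17
Collected distinct sums: {-8, -6, -4, 0, 2, 3, 4, 5, 6, 7, 8, 13, 14, 17}
|A +̂ A| = 14
(Reference bound: |A +̂ A| ≥ 2|A| - 3 for |A| ≥ 2, with |A| = 6 giving ≥ 9.)

|A +̂ A| = 14


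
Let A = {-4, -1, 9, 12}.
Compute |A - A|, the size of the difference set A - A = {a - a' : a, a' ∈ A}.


A - A = {a - a' : a, a' ∈ A}; |A| = 4.
Bounds: 2|A|-1 ≤ |A - A| ≤ |A|² - |A| + 1, i.e. 7 ≤ |A - A| ≤ 13.
Note: 0 ∈ A - A always (from a - a). The set is symmetric: if d ∈ A - A then -d ∈ A - A.
Enumerate nonzero differences d = a - a' with a > a' (then include -d):
Positive differences: {3, 10, 13, 16}
Full difference set: {0} ∪ (positive diffs) ∪ (negative diffs).
|A - A| = 1 + 2·4 = 9 (matches direct enumeration: 9).

|A - A| = 9


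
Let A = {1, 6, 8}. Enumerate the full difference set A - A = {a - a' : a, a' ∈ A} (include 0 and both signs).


A - A = {a - a' : a, a' ∈ A}.
Compute a - a' for each ordered pair (a, a'):
a = 1: 1-1=0, 1-6=-5, 1-8=-7
a = 6: 6-1=5, 6-6=0, 6-8=-2
a = 8: 8-1=7, 8-6=2, 8-8=0
Collecting distinct values (and noting 0 appears from a-a):
A - A = {-7, -5, -2, 0, 2, 5, 7}
|A - A| = 7

A - A = {-7, -5, -2, 0, 2, 5, 7}


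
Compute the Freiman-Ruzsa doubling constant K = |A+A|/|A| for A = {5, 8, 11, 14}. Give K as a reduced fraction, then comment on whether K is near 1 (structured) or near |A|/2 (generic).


|A| = 4.
Compute A + A by enumerating all 16 pairs.
A + A = {10, 13, 16, 19, 22, 25, 28}, so |A + A| = 7.
K = |A + A| / |A| = 7/4 (already in lowest terms) ≈ 1.7500.
Reference: AP of size 4 gives K = 7/4 ≈ 1.7500; a fully generic set of size 4 gives K ≈ 2.5000.

|A| = 4, |A + A| = 7, K = 7/4.


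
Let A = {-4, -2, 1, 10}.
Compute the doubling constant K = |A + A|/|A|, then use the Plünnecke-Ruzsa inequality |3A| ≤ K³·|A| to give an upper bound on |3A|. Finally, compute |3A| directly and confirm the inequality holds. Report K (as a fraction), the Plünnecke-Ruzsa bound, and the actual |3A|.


|A| = 4.
Step 1: Compute A + A by enumerating all 16 pairs.
A + A = {-8, -6, -4, -3, -1, 2, 6, 8, 11, 20}, so |A + A| = 10.
Step 2: Doubling constant K = |A + A|/|A| = 10/4 = 10/4 ≈ 2.5000.
Step 3: Plünnecke-Ruzsa gives |3A| ≤ K³·|A| = (2.5000)³ · 4 ≈ 62.5000.
Step 4: Compute 3A = A + A + A directly by enumerating all triples (a,b,c) ∈ A³; |3A| = 20.
Step 5: Check 20 ≤ 62.5000? Yes ✓.

K = 10/4, Plünnecke-Ruzsa bound K³|A| ≈ 62.5000, |3A| = 20, inequality holds.


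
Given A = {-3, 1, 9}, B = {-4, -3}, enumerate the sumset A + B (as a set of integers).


A + B = {a + b : a ∈ A, b ∈ B}.
Enumerate all |A|·|B| = 3·2 = 6 pairs (a, b) and collect distinct sums.
a = -3: -3+-4=-7, -3+-3=-6
a = 1: 1+-4=-3, 1+-3=-2
a = 9: 9+-4=5, 9+-3=6
Collecting distinct sums: A + B = {-7, -6, -3, -2, 5, 6}
|A + B| = 6

A + B = {-7, -6, -3, -2, 5, 6}


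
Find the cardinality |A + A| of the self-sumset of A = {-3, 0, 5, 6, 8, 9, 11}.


A + A = {a + a' : a, a' ∈ A}; |A| = 7.
General bounds: 2|A| - 1 ≤ |A + A| ≤ |A|(|A|+1)/2, i.e. 13 ≤ |A + A| ≤ 28.
Lower bound 2|A|-1 is attained iff A is an arithmetic progression.
Enumerate sums a + a' for a ≤ a' (symmetric, so this suffices):
a = -3: -3+-3=-6, -3+0=-3, -3+5=2, -3+6=3, -3+8=5, -3+9=6, -3+11=8
a = 0: 0+0=0, 0+5=5, 0+6=6, 0+8=8, 0+9=9, 0+11=11
a = 5: 5+5=10, 5+6=11, 5+8=13, 5+9=14, 5+11=16
a = 6: 6+6=12, 6+8=14, 6+9=15, 6+11=17
a = 8: 8+8=16, 8+9=17, 8+11=19
a = 9: 9+9=18, 9+11=20
a = 11: 11+11=22
Distinct sums: {-6, -3, 0, 2, 3, 5, 6, 8, 9, 10, 11, 12, 13, 14, 15, 16, 17, 18, 19, 20, 22}
|A + A| = 21

|A + A| = 21


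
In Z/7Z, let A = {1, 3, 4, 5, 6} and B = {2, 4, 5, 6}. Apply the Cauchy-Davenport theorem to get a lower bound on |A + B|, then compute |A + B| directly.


Cauchy-Davenport: |A + B| ≥ min(p, |A| + |B| - 1) for A, B nonempty in Z/pZ.
|A| = 5, |B| = 4, p = 7.
CD lower bound = min(7, 5 + 4 - 1) = min(7, 8) = 7.
Compute A + B mod 7 directly:
a = 1: 1+2=3, 1+4=5, 1+5=6, 1+6=0
a = 3: 3+2=5, 3+4=0, 3+5=1, 3+6=2
a = 4: 4+2=6, 4+4=1, 4+5=2, 4+6=3
a = 5: 5+2=0, 5+4=2, 5+5=3, 5+6=4
a = 6: 6+2=1, 6+4=3, 6+5=4, 6+6=5
A + B = {0, 1, 2, 3, 4, 5, 6}, so |A + B| = 7.
Verify: 7 ≥ 7? Yes ✓.

CD lower bound = 7, actual |A + B| = 7.


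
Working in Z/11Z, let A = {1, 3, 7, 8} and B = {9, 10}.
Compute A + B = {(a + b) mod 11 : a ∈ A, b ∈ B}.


Work in Z/11Z: reduce every sum a + b modulo 11.
Enumerate all 8 pairs:
a = 1: 1+9=10, 1+10=0
a = 3: 3+9=1, 3+10=2
a = 7: 7+9=5, 7+10=6
a = 8: 8+9=6, 8+10=7
Distinct residues collected: {0, 1, 2, 5, 6, 7, 10}
|A + B| = 7 (out of 11 total residues).

A + B = {0, 1, 2, 5, 6, 7, 10}
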